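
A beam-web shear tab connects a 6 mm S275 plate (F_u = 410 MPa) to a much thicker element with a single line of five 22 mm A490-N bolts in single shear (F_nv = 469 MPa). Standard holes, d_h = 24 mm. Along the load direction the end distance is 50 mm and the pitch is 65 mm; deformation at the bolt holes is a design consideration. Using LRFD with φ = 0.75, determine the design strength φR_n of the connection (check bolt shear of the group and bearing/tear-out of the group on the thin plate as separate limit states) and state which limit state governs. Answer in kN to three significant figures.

447 kN (bearing governs)

Bolt shear: A_b = π·22²/4 = 380.1 mm²; R_n = 469 × 380.1 × 5 × 1 / 1000 = 891.4 kN → 0.75 × 891.4 = 669 kN.
Bearing (1.2 l_c t F_u ≤ 2.4 d t F_u): upper limit = 2.4·22·6·410 / 1000 = 129.9 kN.
  Edge l_c = 50 − 24/2 = 38 → r_n = 112.2 kN; interior l_c = 65 − 24 = 41 → r_n = 121 kN.
  R_n,bearing = 1·112.2 + 4·121 = 596.3 kN → 0.75 × 596.3 = 447 kN.
Bearing governs: 447 kN.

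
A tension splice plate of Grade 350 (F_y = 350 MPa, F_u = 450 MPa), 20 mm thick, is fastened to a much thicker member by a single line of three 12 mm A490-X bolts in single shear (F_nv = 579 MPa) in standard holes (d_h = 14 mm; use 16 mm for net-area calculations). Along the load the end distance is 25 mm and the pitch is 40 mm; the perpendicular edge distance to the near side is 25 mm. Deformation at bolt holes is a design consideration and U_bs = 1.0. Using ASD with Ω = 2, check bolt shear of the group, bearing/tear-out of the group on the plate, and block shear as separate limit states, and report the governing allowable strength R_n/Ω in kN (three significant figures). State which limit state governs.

98.2 kN (bolt shear governs)

Bolt shear: A_b = π·12²/4 = 113.1 mm²; R_n = 579 × 113.1 × 3 × 1 / 1000 = 196.5 kN → 196.5 / 2 = 98.2 kN.
Bearing: edge l_c = 18, r_n = 194.4 kN; interior l_c = 26, r_n = 259.2 kN; R_n = 194.4 + 2·259.2 = 712.8 kN → 356 kN.
Block shear: A_gv = 2100, A_nv = 1300, A_nt = 340 mm²; R_n = min(0.6F_uA_nv, 0.6F_yA_gv) + U_bs·F_u·A_nt = 504 kN → 252 kN.
Bolt shear governs: 98.2 kN.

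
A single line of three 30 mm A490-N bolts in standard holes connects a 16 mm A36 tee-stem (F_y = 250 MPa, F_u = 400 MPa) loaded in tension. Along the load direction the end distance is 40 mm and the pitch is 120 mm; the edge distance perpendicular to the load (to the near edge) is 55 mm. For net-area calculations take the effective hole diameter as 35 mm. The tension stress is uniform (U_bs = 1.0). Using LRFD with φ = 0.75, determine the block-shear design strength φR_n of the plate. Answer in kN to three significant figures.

Shear plane L_v = 40 + 2·120 = 280 mm; A_gv = 280 × 16 = 4480 mm².
A_nv = (280 − 2.5·35) × 16 = 3080 mm².
A_nt = (55 − 0.5·35) × 16 = 600 mm².
0.6 F_u A_nv = 739.2 kN; 0.6 F_y A_gv = 672 kN → shear yielding governs the shear term.
R_n = 672 + 1.0 × 400 × 600 / 1000 = 912 kN.
Design strength φR_n = 0.75 × 912 = 684 kN.

684 kN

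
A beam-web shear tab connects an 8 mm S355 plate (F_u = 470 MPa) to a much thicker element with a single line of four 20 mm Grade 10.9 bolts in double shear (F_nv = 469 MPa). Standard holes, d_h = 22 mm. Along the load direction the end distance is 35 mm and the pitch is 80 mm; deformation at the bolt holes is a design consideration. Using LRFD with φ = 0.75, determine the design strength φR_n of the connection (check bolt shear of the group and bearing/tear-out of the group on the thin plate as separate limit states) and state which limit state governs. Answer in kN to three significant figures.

487 kN (bearing governs)

Bolt shear: A_b = π·20²/4 = 314.2 mm²; R_n = 469 × 314.2 × 4 × 2 / 1000 = 1179 kN → 0.75 × 1179 = 884 kN.
Bearing (1.2 l_c t F_u ≤ 2.4 d t F_u): upper limit = 2.4·20·8·470 / 1000 = 180.5 kN.
  Edge l_c = 35 − 22/2 = 24 → r_n = 108.3 kN; interior l_c = 80 − 22 = 58 → r_n = 180.5 kN.
  R_n,bearing = 1·108.3 + 3·180.5 = 649.7 kN → 0.75 × 649.7 = 487 kN.
Bearing governs: 487 kN.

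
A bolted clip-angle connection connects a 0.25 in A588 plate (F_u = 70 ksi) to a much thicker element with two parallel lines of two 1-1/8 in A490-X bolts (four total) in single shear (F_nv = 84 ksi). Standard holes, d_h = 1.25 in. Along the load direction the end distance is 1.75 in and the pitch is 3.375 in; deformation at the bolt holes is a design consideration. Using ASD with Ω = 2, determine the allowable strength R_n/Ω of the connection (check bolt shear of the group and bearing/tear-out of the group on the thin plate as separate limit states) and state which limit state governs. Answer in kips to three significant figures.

68.2 kips (bearing governs)

Bolt shear: A_b = π·1.125²/4 = 0.994 in²; R_n = 84 × 0.994 × 4 × 1 = 334 kips → 334 / 2 = 167 kips.
Bearing (1.2 l_c t F_u ≤ 2.4 d t F_u): upper limit = 2.4·1.125·0.25·70 = 47.25 kips.
  Edge l_c = 1.75 − 1.25/2 = 1.125 → r_n = 23.62 kips; interior l_c = 3.375 − 1.25 = 2.125 → r_n = 44.62 kips.
  R_n,bearing = 2·23.62 + 2·44.62 = 136.5 kips → 136.5 / 2 = 68.2 kips.
Bearing governs: 68.2 kips.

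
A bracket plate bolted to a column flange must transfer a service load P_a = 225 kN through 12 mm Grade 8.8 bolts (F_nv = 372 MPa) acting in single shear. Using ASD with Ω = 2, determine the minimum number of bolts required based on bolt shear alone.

11 bolts

A_b = π·12²/4 = 113.1 mm².
Per-bolt allowable strength R_n/Ω = 372 × 113.1 × 1 / 1000 / 2 = 21.04 kN.
n ≥ 225 / 21.04 = 10.7 → use 11 bolts.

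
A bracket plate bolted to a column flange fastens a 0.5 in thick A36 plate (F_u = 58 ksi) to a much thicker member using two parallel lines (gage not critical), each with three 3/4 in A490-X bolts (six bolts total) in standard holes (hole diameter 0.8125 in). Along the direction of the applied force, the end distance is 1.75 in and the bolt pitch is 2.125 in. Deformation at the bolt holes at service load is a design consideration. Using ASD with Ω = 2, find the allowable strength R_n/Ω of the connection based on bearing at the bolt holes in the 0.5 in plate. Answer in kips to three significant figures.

138 kips

Per bolt r_n = 1.2 l_c t F_u ≤ 2.4 d t F_u; upper limit = 2.4 × 0.75 × 0.5 × 58 = 52.2 kips.
Edge bolt: l_c = 1.75 − 0.8125/2 = 1.344 in → 1.2 × 1.344 × 0.5 × 58 = 46.76 → r_n = 46.76 kips.
Interior bolts: l_c = 2.125 − 0.8125 = 1.312 in → 1.2 × 1.312 × 0.5 × 58 = 45.67 → r_n = 45.67 kips.
R_n = 2 × 46.76 + 4 × 45.67 = 276.2 kips.
Allowable strength R_n/Ω = 276.2 / 2 = 138 kips.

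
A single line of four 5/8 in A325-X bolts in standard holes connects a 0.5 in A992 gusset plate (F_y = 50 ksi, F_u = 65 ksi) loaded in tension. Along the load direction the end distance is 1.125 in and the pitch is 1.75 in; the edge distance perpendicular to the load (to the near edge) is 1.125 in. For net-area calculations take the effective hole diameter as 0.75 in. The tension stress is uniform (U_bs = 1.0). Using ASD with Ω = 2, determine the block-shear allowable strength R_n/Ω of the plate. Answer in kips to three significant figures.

48.8 kips

Shear plane L_v = 1.125 + 3·1.75 = 6.375 in; A_gv = 6.375 × 0.5 = 3.188 in².
A_nv = (6.375 − 3.5·0.75) × 0.5 = 1.875 in².
A_nt = (1.125 − 0.5·0.75) × 0.5 = 0.375 in².
0.6 F_u A_nv = 73.12 kips; 0.6 F_y A_gv = 95.62 kips → shear rupture governs the shear term.
R_n = 73.12 + 1.0 × 65 × 0.375 = 97.5 kips.
Allowable strength R_n/Ω = 97.5 / 2 = 48.8 kips.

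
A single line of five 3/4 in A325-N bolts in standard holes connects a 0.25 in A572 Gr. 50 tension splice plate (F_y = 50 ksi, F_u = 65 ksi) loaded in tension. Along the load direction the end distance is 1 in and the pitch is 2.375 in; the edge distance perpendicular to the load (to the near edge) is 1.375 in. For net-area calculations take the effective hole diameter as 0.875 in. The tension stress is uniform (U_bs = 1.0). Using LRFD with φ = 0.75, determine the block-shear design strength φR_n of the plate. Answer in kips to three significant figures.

59.4 kips

Shear plane L_v = 1 + 4·2.375 = 10.5 in; A_gv = 10.5 × 0.25 = 2.625 in².
A_nv = (10.5 − 4.5·0.875) × 0.25 = 1.641 in².
A_nt = (1.375 − 0.5·0.875) × 0.25 = 0.2344 in².
0.6 F_u A_nv = 63.98 kips; 0.6 F_y A_gv = 78.75 kips → shear rupture governs the shear term.
R_n = 63.98 + 1.0 × 65 × 0.2344 = 79.22 kips.
Design strength φR_n = 0.75 × 79.22 = 59.4 kips.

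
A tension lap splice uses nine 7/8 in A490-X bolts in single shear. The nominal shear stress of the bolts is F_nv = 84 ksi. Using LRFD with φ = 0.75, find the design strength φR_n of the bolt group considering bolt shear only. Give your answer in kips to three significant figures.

341 kips

A_b = π × 0.875² / 4 = 0.6013 in².
R_n = F_nv · A_b · n · n_s = 84 × 0.6013 × 9 × 1 = 454.6 kips.
Design strength φR_n = 0.75 × 454.6 = 341 kips.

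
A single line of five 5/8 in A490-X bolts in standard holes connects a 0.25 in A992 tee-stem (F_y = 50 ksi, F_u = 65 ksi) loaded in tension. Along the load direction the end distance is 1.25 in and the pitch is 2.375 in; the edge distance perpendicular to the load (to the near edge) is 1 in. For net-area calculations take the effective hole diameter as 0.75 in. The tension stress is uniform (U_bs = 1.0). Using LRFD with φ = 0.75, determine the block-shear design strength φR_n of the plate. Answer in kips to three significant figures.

Shear plane L_v = 1.25 + 4·2.375 = 10.75 in; A_gv = 10.75 × 0.25 = 2.688 in².
A_nv = (10.75 − 4.5·0.75) × 0.25 = 1.844 in².
A_nt = (1 − 0.5·0.75) × 0.25 = 0.1562 in².
0.6 F_u A_nv = 71.91 kips; 0.6 F_y A_gv = 80.62 kips → shear rupture governs the shear term.
R_n = 71.91 + 1.0 × 65 × 0.1562 = 82.06 kips.
Design strength φR_n = 0.75 × 82.06 = 61.5 kips.

61.5 kips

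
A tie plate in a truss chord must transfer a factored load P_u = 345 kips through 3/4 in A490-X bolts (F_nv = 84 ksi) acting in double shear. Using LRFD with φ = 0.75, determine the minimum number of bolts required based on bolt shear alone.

A_b = π·0.75²/4 = 0.4418 in².
Per-bolt design strength φR_n = 0.75 × 84 × 0.4418 × 2 = 55.67 kips.
n ≥ 345 / 55.67 = 6.198 → use 7 bolts.

7 bolts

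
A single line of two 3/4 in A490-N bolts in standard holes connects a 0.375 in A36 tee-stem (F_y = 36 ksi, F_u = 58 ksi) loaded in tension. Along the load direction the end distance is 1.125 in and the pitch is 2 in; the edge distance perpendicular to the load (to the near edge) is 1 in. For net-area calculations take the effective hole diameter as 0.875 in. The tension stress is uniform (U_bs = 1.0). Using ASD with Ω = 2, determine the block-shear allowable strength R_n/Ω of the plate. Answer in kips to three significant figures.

Shear plane L_v = 1.125 + 1·2 = 3.125 in; A_gv = 3.125 × 0.375 = 1.172 in².
A_nv = (3.125 − 1.5·0.875) × 0.375 = 0.6797 in².
A_nt = (1 − 0.5·0.875) × 0.375 = 0.2109 in².
0.6 F_u A_nv = 23.65 kips; 0.6 F_y A_gv = 25.31 kips → shear rupture governs the shear term.
R_n = 23.65 + 1.0 × 58 × 0.2109 = 35.89 kips.
Allowable strength R_n/Ω = 35.89 / 2 = 17.9 kips.

17.9 kips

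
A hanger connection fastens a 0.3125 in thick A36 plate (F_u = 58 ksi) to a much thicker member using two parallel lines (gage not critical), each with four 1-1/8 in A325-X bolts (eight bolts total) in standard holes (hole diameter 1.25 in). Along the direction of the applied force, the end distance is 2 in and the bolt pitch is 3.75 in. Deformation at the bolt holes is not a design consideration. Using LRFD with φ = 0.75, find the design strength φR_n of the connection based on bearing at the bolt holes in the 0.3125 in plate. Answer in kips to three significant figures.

Per bolt r_n = 1.5 l_c t F_u ≤ 3.0 d t F_u; upper limit = 3.0 × 1.125 × 0.3125 × 58 = 61.17 kips.
Edge bolt: l_c = 2 − 1.25/2 = 1.375 in → 1.5 × 1.375 × 0.3125 × 58 = 37.38 → r_n = 37.38 kips.
Interior bolts: l_c = 3.75 − 1.25 = 2.5 in → 1.5 × 2.5 × 0.3125 × 58 = 67.97 → r_n = 61.17 kips.
R_n = 2 × 37.38 + 6 × 61.17 = 441.8 kips.
Design strength φR_n = 0.75 × 441.8 = 331 kips.

331 kips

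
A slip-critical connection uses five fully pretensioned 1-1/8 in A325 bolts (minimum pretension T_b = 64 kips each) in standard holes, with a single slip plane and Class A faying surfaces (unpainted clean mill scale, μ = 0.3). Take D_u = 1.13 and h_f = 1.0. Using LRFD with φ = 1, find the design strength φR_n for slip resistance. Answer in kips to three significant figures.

108 kips

R_n = μ · D_u · h_f · T_b · n_s · n_b = 0.3 × 1.13 × 1.0 × 64 × 1 × 5 = 108.5 kips.
Design strength φR_n = 1 × 108.5 = 108 kips.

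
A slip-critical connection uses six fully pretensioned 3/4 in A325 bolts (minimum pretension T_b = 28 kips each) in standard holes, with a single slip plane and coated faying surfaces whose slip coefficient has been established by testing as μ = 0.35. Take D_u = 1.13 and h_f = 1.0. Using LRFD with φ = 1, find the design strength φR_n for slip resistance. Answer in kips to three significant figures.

66.4 kips

R_n = μ · D_u · h_f · T_b · n_s · n_b = 0.35 × 1.13 × 1.0 × 28 × 1 × 6 = 66.44 kips.
Design strength φR_n = 1 × 66.44 = 66.4 kips.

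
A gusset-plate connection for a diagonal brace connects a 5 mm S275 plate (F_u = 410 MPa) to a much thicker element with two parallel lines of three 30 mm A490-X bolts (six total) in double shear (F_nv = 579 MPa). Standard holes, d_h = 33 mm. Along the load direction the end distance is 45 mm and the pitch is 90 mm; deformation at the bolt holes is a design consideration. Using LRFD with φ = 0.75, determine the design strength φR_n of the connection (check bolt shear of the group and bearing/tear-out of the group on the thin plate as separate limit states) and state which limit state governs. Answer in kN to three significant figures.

526 kN (bearing governs)

Bolt shear: A_b = π·30²/4 = 706.9 mm²; R_n = 579 × 706.9 × 6 × 2 / 1000 = 4911 kN → 0.75 × 4911 = 3680 kN.
Bearing (1.2 l_c t F_u ≤ 2.4 d t F_u): upper limit = 2.4·30·5·410 / 1000 = 147.6 kN.
  Edge l_c = 45 − 33/2 = 28.5 → r_n = 70.11 kN; interior l_c = 90 − 33 = 57 → r_n = 140.2 kN.
  R_n,bearing = 2·70.11 + 4·140.2 = 701.1 kN → 0.75 × 701.1 = 526 kN.
Bearing governs: 526 kN.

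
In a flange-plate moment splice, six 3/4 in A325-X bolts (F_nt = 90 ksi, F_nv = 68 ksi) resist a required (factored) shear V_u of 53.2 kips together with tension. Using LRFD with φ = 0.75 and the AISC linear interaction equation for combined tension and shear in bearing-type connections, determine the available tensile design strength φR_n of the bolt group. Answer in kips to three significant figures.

162 kips

A_b = π·0.75²/4 = 0.4418 in²; f_rv = 53.2 / (6 × 0.4418) = 20.07 ksi.
F'_nt = 1.3 F_nt − (F_nt / φF_nv) f_rv = 1.3·90 − (90/(0.75·68))·20.07 = 81.58 ksi, capped at F_nt → F'_nt = 81.58 ksi.
R_n = F'_nt · A_b · n = 81.58 × 0.4418 × 6 = 216.3 kips.
Design strength φR_n = 0.75 × 216.3 = 162 kips.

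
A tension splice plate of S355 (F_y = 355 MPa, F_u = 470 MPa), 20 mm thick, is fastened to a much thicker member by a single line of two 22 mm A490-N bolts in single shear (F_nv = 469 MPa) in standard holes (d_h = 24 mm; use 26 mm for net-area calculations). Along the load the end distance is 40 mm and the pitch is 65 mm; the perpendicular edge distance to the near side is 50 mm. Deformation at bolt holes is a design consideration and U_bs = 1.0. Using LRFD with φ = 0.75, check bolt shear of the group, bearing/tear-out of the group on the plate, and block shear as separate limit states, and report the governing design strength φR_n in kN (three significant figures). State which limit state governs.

Bolt shear: A_b = π·22²/4 = 380.1 mm²; R_n = 469 × 380.1 × 2 × 1 / 1000 = 356.6 kN → 0.75 × 356.6 = 267 kN.
Bearing: edge l_c = 28, r_n = 315.8 kN; interior l_c = 41, r_n = 462.5 kN; R_n = 315.8 + 1·462.5 = 778.3 kN → 584 kN.
Block shear: A_gv = 2100, A_nv = 1320, A_nt = 740 mm²; R_n = min(0.6F_uA_nv, 0.6F_yA_gv) + U_bs·F_u·A_nt = 720 kN → 540 kN.
Bolt shear governs: 267 kN.

267 kN (bolt shear governs)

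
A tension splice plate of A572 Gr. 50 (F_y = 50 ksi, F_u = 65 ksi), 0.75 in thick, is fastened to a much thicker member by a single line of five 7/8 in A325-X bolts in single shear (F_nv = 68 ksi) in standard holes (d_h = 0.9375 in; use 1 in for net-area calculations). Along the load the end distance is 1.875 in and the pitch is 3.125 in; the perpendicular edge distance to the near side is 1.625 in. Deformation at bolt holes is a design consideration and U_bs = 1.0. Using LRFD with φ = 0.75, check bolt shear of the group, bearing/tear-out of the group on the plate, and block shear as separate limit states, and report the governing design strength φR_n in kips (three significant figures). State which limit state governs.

153 kips (bolt shear governs)

Bolt shear: A_b = π·0.875²/4 = 0.6013 in²; R_n = 68 × 0.6013 × 5 × 1 = 204.4 kips → 0.75 × 204.4 = 153 kips.
Bearing: edge l_c = 1.406, r_n = 82.27 kips; interior l_c = 2.188, r_n = 102.4 kips; R_n = 82.27 + 4·102.4 = 491.8 kips → 369 kips.
Block shear: A_gv = 10.78, A_nv = 7.406, A_nt = 0.8438 in²; R_n = min(0.6F_uA_nv, 0.6F_yA_gv) + U_bs·F_u·A_nt = 343.7 kips → 258 kips.
Bolt shear governs: 153 kips.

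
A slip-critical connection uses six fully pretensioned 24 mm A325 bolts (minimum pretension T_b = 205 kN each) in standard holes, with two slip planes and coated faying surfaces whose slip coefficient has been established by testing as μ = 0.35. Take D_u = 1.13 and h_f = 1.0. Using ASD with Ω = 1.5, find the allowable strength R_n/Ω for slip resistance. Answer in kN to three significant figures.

R_n = μ · D_u · h_f · T_b · n_s · n_b = 0.35 × 1.13 × 1.0 × 205 × 2 × 6 = 972.9 kN.
Allowable strength R_n/Ω = 972.9 / 1.5 = 649 kN.

649 kN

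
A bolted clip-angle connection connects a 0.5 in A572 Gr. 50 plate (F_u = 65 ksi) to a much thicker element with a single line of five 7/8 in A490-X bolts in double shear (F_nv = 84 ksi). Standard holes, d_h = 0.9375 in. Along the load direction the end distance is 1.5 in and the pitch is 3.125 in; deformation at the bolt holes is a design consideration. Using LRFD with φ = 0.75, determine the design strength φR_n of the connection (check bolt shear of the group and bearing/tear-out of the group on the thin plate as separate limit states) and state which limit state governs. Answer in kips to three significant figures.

235 kips (bearing governs)

Bolt shear: A_b = π·0.875²/4 = 0.6013 in²; R_n = 84 × 0.6013 × 5 × 2 = 505.1 kips → 0.75 × 505.1 = 379 kips.
Bearing (1.2 l_c t F_u ≤ 2.4 d t F_u): upper limit = 2.4·0.875·0.5·65 = 68.25 kips.
  Edge l_c = 1.5 − 0.9375/2 = 1.031 → r_n = 40.22 kips; interior l_c = 3.125 − 0.9375 = 2.188 → r_n = 68.25 kips.
  R_n,bearing = 1·40.22 + 4·68.25 = 313.2 kips → 0.75 × 313.2 = 235 kips.
Bearing governs: 235 kips.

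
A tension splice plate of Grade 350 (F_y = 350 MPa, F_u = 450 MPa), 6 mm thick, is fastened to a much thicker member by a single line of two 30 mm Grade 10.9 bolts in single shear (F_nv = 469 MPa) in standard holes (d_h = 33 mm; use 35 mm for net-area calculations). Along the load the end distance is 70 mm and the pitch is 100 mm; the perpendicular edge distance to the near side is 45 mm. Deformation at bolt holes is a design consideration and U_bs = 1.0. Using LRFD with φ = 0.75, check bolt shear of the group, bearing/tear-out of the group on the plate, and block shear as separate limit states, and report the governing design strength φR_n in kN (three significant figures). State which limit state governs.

Bolt shear: A_b = π·30²/4 = 706.9 mm²; R_n = 469 × 706.9 × 2 × 1 / 1000 = 663 kN → 0.75 × 663 = 497 kN.
Bearing: edge l_c = 53.5, r_n = 173.3 kN; interior l_c = 67, r_n = 194.4 kN; R_n = 173.3 + 1·194.4 = 367.7 kN → 276 kN.
Block shear: A_gv = 1020, A_nv = 705, A_nt = 165 mm²; R_n = min(0.6F_uA_nv, 0.6F_yA_gv) + U_bs·F_u·A_nt = 264.6 kN → 198 kN.
Block shear governs: 198 kN.

198 kN (block shear governs)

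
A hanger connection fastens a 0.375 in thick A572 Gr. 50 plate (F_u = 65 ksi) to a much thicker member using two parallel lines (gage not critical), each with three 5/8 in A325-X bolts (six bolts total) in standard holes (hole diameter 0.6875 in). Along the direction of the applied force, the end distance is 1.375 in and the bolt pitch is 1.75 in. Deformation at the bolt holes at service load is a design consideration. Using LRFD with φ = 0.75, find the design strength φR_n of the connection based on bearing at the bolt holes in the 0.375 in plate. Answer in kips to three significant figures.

138 kips

Per bolt r_n = 1.2 l_c t F_u ≤ 2.4 d t F_u; upper limit = 2.4 × 0.625 × 0.375 × 65 = 36.56 kips.
Edge bolt: l_c = 1.375 − 0.6875/2 = 1.031 in → 1.2 × 1.031 × 0.375 × 65 = 30.16 → r_n = 30.16 kips.
Interior bolts: l_c = 1.75 − 0.6875 = 1.062 in → 1.2 × 1.062 × 0.375 × 65 = 31.08 → r_n = 31.08 kips.
R_n = 2 × 30.16 + 4 × 31.08 = 184.6 kips.
Design strength φR_n = 0.75 × 184.6 = 138 kips.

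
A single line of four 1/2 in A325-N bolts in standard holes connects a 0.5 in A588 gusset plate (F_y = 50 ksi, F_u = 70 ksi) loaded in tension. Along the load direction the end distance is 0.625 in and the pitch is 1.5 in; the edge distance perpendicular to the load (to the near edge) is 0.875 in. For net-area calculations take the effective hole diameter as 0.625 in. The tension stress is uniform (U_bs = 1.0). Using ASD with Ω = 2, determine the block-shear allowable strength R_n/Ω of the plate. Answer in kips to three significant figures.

Shear plane L_v = 0.625 + 3·1.5 = 5.125 in; A_gv = 5.125 × 0.5 = 2.562 in².
A_nv = (5.125 − 3.5·0.625) × 0.5 = 1.469 in².
A_nt = (0.875 − 0.5·0.625) × 0.5 = 0.2812 in².
0.6 F_u A_nv = 61.69 kips; 0.6 F_y A_gv = 76.88 kips → shear rupture governs the shear term.
R_n = 61.69 + 1.0 × 70 × 0.2812 = 81.38 kips.
Allowable strength R_n/Ω = 81.38 / 2 = 40.7 kips.

40.7 kips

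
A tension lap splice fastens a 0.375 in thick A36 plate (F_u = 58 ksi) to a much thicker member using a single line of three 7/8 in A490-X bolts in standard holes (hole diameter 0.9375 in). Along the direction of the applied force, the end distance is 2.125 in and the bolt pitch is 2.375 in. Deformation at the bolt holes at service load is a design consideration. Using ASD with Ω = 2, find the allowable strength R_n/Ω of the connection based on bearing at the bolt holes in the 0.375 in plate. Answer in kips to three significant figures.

59.1 kips

Per bolt r_n = 1.2 l_c t F_u ≤ 2.4 d t F_u; upper limit = 2.4 × 0.875 × 0.375 × 58 = 45.68 kips.
Edge bolt: l_c = 2.125 − 0.9375/2 = 1.656 in → 1.2 × 1.656 × 0.375 × 58 = 43.23 → r_n = 43.23 kips.
Interior bolts: l_c = 2.375 − 0.9375 = 1.438 in → 1.2 × 1.438 × 0.375 × 58 = 37.52 → r_n = 37.52 kips.
R_n = 1 × 43.23 + 2 × 37.52 = 118.3 kips.
Allowable strength R_n/Ω = 118.3 / 2 = 59.1 kips.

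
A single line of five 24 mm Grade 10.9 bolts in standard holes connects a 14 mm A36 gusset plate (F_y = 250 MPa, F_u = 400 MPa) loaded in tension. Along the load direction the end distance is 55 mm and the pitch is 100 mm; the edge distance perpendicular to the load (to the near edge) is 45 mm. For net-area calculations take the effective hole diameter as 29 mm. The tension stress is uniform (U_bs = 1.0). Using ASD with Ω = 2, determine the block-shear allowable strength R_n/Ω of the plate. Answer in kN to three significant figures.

Shear plane L_v = 55 + 4·100 = 455 mm; A_gv = 455 × 14 = 6370 mm².
A_nv = (455 − 4.5·29) × 14 = 4543 mm².
A_nt = (45 − 0.5·29) × 14 = 427 mm².
0.6 F_u A_nv = 1090 kN; 0.6 F_y A_gv = 955.5 kN → shear yielding governs the shear term.
R_n = 955.5 + 1.0 × 400 × 427 / 1000 = 1126 kN.
Allowable strength R_n/Ω = 1126 / 2 = 563 kN.

563 kN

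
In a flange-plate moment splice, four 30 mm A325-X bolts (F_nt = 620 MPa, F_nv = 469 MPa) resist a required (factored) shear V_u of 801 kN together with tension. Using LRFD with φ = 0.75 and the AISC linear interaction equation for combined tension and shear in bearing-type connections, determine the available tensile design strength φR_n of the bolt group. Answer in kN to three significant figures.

650 kN

A_b = π·30²/4 = 706.9 mm²; f_rv = 801 × 1000 / (4 × 706.9) = 283.3 MPa.
F'_nt = 1.3 F_nt − (F_nt / φF_nv) f_rv = 1.3·620 − (620/(0.75·469))·283.3 = 306.7 MPa, capped at F_nt → F'_nt = 306.7 MPa.
R_n = F'_nt · A_b · n = 306.7 × 706.9 × 4 / 1000 = 867.1 kN.
Design strength φR_n = 0.75 × 867.1 = 650 kN.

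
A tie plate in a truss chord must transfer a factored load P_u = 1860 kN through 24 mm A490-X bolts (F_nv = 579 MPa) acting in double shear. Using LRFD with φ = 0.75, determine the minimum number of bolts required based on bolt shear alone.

A_b = π·24²/4 = 452.4 mm².
Per-bolt design strength φR_n = 0.75 × 579 × 452.4 × 2 / 1000 = 392.9 kN.
n ≥ 1860 / 392.9 = 4.734 → use 5 bolts.

5 bolts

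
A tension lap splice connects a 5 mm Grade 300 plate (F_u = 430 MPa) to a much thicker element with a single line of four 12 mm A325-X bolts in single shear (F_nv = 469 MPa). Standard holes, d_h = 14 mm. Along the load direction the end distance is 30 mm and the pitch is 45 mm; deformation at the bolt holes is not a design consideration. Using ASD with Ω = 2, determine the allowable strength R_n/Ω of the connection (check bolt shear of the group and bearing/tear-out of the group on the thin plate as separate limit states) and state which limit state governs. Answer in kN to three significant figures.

106 kN (bolt shear governs)

Bolt shear: A_b = π·12²/4 = 113.1 mm²; R_n = 469 × 113.1 × 4 × 1 / 1000 = 212.2 kN → 212.2 / 2 = 106 kN.
Bearing (1.5 l_c t F_u ≤ 3.0 d t F_u): upper limit = 3.0·12·5·430 / 1000 = 77.4 kN.
  Edge l_c = 30 − 14/2 = 23 → r_n = 74.17 kN; interior l_c = 45 − 14 = 31 → r_n = 77.4 kN.
  R_n,bearing = 1·74.17 + 3·77.4 = 306.4 kN → 306.4 / 2 = 153 kN.
Bolt shear governs: 106 kN.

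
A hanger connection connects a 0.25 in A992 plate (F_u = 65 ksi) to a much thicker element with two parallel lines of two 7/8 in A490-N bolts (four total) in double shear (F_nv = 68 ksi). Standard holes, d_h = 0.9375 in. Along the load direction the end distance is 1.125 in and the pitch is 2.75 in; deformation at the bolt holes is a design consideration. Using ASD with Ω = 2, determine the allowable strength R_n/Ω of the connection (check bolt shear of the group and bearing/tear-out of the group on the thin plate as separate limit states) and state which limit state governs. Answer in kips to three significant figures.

Bolt shear: A_b = π·0.875²/4 = 0.6013 in²; R_n = 68 × 0.6013 × 4 × 2 = 327.1 kips → 327.1 / 2 = 164 kips.
Bearing (1.2 l_c t F_u ≤ 2.4 d t F_u): upper limit = 2.4·0.875·0.25·65 = 34.12 kips.
  Edge l_c = 1.125 − 0.9375/2 = 0.6562 → r_n = 12.8 kips; interior l_c = 2.75 − 0.9375 = 1.812 → r_n = 34.12 kips.
  R_n,bearing = 2·12.8 + 2·34.12 = 93.84 kips → 93.84 / 2 = 46.9 kips.
Bearing governs: 46.9 kips.

46.9 kips (bearing governs)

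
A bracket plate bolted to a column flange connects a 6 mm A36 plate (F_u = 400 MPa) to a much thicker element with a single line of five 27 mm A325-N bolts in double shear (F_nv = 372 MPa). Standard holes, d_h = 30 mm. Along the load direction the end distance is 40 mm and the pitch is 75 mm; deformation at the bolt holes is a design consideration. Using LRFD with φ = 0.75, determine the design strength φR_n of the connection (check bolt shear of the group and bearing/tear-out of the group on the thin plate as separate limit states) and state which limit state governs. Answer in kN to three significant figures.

443 kN (bearing governs)

Bolt shear: A_b = π·27²/4 = 572.6 mm²; R_n = 372 × 572.6 × 5 × 2 / 1000 = 2130 kN → 0.75 × 2130 = 1600 kN.
Bearing (1.2 l_c t F_u ≤ 2.4 d t F_u): upper limit = 2.4·27·6·400 / 1000 = 155.5 kN.
  Edge l_c = 40 − 30/2 = 25 → r_n = 72 kN; interior l_c = 75 − 30 = 45 → r_n = 129.6 kN.
  R_n,bearing = 1·72 + 4·129.6 = 590.4 kN → 0.75 × 590.4 = 443 kN.
Bearing governs: 443 kN.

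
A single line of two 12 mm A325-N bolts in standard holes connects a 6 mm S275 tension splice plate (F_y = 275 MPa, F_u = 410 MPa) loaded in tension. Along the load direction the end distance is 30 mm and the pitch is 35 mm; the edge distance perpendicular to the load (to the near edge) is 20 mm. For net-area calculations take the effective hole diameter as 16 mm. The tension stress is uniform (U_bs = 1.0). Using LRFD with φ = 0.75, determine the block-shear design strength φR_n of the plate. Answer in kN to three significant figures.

Shear plane L_v = 30 + 1·35 = 65 mm; A_gv = 65 × 6 = 390 mm².
A_nv = (65 − 1.5·16) × 6 = 246 mm².
A_nt = (20 − 0.5·16) × 6 = 72 mm².
0.6 F_u A_nv = 60.52 kN; 0.6 F_y A_gv = 64.35 kN → shear rupture governs the shear term.
R_n = 60.52 + 1.0 × 410 × 72 / 1000 = 90.04 kN.
Design strength φR_n = 0.75 × 90.04 = 67.5 kN.

67.5 kN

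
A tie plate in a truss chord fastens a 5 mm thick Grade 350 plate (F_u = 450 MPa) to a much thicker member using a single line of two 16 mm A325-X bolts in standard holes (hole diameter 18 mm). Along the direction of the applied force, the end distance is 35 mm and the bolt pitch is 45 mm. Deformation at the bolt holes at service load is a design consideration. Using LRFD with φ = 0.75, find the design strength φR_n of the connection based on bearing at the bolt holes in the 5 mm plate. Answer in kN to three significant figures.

Per bolt r_n = 1.2 l_c t F_u ≤ 2.4 d t F_u; upper limit = 2.4 × 16 × 5 × 450 / 1000 = 86.4 kN.
Edge bolt: l_c = 35 − 18/2 = 26 mm → 1.2 × 26 × 5 × 450 / 1000 = 70.2 → r_n = 70.2 kN.
Interior bolts: l_c = 45 − 18 = 27 mm → 1.2 × 27 × 5 × 450 / 1000 = 72.9 → r_n = 72.9 kN.
R_n = 1 × 70.2 + 1 × 72.9 = 143.1 kN.
Design strength φR_n = 0.75 × 143.1 = 107 kN.

107 kN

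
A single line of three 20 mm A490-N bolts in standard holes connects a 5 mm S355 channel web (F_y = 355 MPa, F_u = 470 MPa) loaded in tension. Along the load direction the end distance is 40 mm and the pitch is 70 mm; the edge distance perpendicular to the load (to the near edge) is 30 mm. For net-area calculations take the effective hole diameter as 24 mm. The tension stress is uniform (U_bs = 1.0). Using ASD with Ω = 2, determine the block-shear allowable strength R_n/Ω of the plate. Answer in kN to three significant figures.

106 kN

Shear plane L_v = 40 + 2·70 = 180 mm; A_gv = 180 × 5 = 900 mm².
A_nv = (180 − 2.5·24) × 5 = 600 mm².
A_nt = (30 − 0.5·24) × 5 = 90 mm².
0.6 F_u A_nv = 169.2 kN; 0.6 F_y A_gv = 191.7 kN → shear rupture governs the shear term.
R_n = 169.2 + 1.0 × 470 × 90 / 1000 = 211.5 kN.
Allowable strength R_n/Ω = 211.5 / 2 = 106 kN.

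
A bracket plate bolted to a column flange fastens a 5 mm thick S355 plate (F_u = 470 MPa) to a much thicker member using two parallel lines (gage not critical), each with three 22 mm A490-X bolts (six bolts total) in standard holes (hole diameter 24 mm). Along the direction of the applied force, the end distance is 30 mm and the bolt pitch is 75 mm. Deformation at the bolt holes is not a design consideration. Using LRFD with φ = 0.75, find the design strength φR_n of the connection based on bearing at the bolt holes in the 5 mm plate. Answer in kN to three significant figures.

Per bolt r_n = 1.5 l_c t F_u ≤ 3.0 d t F_u; upper limit = 3.0 × 22 × 5 × 470 / 1000 = 155.1 kN.
Edge bolt: l_c = 30 − 24/2 = 18 mm → 1.5 × 18 × 5 × 470 / 1000 = 63.45 → r_n = 63.45 kN.
Interior bolts: l_c = 75 − 24 = 51 mm → 1.5 × 51 × 5 × 470 / 1000 = 179.8 → r_n = 155.1 kN.
R_n = 2 × 63.45 + 4 × 155.1 = 747.3 kN.
Design strength φR_n = 0.75 × 747.3 = 560 kN.

560 kN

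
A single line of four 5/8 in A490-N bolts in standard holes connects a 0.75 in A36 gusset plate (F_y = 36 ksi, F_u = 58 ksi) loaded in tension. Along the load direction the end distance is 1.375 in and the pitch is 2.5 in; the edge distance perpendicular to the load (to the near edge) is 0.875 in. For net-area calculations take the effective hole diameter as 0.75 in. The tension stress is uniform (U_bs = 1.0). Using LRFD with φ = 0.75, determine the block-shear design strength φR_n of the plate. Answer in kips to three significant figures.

124 kips

Shear plane L_v = 1.375 + 3·2.5 = 8.875 in; A_gv = 8.875 × 0.75 = 6.656 in².
A_nv = (8.875 − 3.5·0.75) × 0.75 = 4.688 in².
A_nt = (0.875 − 0.5·0.75) × 0.75 = 0.375 in².
0.6 F_u A_nv = 163.1 kips; 0.6 F_y A_gv = 143.8 kips → shear yielding governs the shear term.
R_n = 143.8 + 1.0 × 58 × 0.375 = 165.5 kips.
Design strength φR_n = 0.75 × 165.5 = 124 kips.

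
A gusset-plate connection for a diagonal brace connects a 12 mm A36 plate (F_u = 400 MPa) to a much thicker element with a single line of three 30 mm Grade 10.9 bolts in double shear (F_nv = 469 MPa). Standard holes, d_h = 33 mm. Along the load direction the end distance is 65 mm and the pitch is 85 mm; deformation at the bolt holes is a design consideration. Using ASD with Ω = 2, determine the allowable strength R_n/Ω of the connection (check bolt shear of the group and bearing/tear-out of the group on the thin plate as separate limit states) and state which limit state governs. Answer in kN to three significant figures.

Bolt shear: A_b = π·30²/4 = 706.9 mm²; R_n = 469 × 706.9 × 3 × 2 / 1000 = 1989 kN → 1989 / 2 = 995 kN.
Bearing (1.2 l_c t F_u ≤ 2.4 d t F_u): upper limit = 2.4·30·12·400 / 1000 = 345.6 kN.
  Edge l_c = 65 − 33/2 = 48.5 → r_n = 279.4 kN; interior l_c = 85 − 33 = 52 → r_n = 299.5 kN.
  R_n,bearing = 1·279.4 + 2·299.5 = 878.4 kN → 878.4 / 2 = 439 kN.
Bearing governs: 439 kN.

439 kN (bearing governs)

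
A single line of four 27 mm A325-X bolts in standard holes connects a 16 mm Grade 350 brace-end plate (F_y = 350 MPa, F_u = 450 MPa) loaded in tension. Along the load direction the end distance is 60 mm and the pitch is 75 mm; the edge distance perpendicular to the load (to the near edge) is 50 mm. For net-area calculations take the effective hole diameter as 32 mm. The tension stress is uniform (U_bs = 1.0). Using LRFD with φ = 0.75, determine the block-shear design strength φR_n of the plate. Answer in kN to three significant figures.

744 kN

Shear plane L_v = 60 + 3·75 = 285 mm; A_gv = 285 × 16 = 4560 mm².
A_nv = (285 − 3.5·32) × 16 = 2768 mm².
A_nt = (50 − 0.5·32) × 16 = 544 mm².
0.6 F_u A_nv = 747.4 kN; 0.6 F_y A_gv = 957.6 kN → shear rupture governs the shear term.
R_n = 747.4 + 1.0 × 450 × 544 / 1000 = 992.2 kN.
Design strength φR_n = 0.75 × 992.2 = 744 kN.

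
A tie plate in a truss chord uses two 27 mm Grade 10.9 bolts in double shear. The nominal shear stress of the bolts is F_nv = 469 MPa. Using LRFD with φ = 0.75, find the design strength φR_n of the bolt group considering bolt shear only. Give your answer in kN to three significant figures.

806 kN

A_b = π × 27² / 4 = 572.6 mm².
R_n = F_nv · A_b · n · n_s = 469 × 572.6 × 2 × 2 / 1000 = 1074 kN.
Design strength φR_n = 0.75 × 1074 = 806 kN.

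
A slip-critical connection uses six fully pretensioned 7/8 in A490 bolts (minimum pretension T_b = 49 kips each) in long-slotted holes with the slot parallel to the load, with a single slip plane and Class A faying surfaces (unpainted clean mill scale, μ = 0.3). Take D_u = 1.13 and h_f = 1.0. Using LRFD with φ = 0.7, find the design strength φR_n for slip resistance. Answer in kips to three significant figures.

69.8 kips

R_n = μ · D_u · h_f · T_b · n_s · n_b = 0.3 × 1.13 × 1.0 × 49 × 1 × 6 = 99.67 kips.
Design strength φR_n = 0.7 × 99.67 = 69.8 kips.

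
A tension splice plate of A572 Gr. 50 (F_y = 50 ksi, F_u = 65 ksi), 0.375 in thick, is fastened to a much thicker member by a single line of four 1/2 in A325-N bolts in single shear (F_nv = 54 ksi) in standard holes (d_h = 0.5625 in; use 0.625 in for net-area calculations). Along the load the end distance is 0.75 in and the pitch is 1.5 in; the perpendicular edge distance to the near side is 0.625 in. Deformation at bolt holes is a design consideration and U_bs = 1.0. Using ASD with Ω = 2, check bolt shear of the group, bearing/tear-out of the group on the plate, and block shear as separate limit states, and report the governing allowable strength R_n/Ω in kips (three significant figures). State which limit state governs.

Bolt shear: A_b = π·0.5²/4 = 0.1963 in²; R_n = 54 × 0.1963 × 4 × 1 = 42.41 kips → 42.41 / 2 = 21.2 kips.
Bearing: edge l_c = 0.4688, r_n = 13.71 kips; interior l_c = 0.9375, r_n = 27.42 kips; R_n = 13.71 + 3·27.42 = 95.98 kips → 48 kips.
Block shear: A_gv = 1.969, A_nv = 1.148, A_nt = 0.1172 in²; R_n = min(0.6F_uA_nv, 0.6F_yA_gv) + U_bs·F_u·A_nt = 52.41 kips → 26.2 kips.
Bolt shear governs: 21.2 kips.

21.2 kips (bolt shear governs)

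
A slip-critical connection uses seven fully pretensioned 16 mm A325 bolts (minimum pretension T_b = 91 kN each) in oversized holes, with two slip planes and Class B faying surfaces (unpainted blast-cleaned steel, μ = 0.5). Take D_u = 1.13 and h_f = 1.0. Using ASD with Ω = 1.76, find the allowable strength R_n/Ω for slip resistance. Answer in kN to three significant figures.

409 kN

R_n = μ · D_u · h_f · T_b · n_s · n_b = 0.5 × 1.13 × 1.0 × 91 × 2 × 7 = 719.8 kN.
Allowable strength R_n/Ω = 719.8 / 1.76 = 409 kN.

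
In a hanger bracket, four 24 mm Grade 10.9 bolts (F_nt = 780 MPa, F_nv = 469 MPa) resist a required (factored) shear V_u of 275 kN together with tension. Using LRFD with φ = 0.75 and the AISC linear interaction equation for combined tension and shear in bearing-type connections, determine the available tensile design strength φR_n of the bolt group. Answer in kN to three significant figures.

A_b = π·24²/4 = 452.4 mm²; f_rv = 275 × 1000 / (4 × 452.4) = 152 MPa.
F'_nt = 1.3 F_nt − (F_nt / φF_nv) f_rv = 1.3·780 − (780/(0.75·469))·152 = 677 MPa, capped at F_nt → F'_nt = 677 MPa.
R_n = F'_nt · A_b · n = 677 × 452.4 × 4 / 1000 = 1225 kN.
Design strength φR_n = 0.75 × 1225 = 919 kN.

919 kN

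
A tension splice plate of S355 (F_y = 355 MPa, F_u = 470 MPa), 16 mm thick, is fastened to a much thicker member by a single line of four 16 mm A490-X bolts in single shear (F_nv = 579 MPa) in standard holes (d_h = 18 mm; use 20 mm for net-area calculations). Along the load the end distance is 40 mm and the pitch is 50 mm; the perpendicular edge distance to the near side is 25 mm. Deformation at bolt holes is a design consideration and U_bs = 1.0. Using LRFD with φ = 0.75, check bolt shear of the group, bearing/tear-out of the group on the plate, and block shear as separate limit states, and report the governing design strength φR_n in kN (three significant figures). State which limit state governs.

Bolt shear: A_b = π·16²/4 = 201.1 mm²; R_n = 579 × 201.1 × 4 × 1 / 1000 = 465.7 kN → 0.75 × 465.7 = 349 kN.
Bearing: edge l_c = 31, r_n = 279.7 kN; interior l_c = 32, r_n = 288.8 kN; R_n = 279.7 + 3·288.8 = 1146 kN → 860 kN.
Block shear: A_gv = 3040, A_nv = 1920, A_nt = 240 mm²; R_n = min(0.6F_uA_nv, 0.6F_yA_gv) + U_bs·F_u·A_nt = 654.2 kN → 491 kN.
Bolt shear governs: 349 kN.

349 kN (bolt shear governs)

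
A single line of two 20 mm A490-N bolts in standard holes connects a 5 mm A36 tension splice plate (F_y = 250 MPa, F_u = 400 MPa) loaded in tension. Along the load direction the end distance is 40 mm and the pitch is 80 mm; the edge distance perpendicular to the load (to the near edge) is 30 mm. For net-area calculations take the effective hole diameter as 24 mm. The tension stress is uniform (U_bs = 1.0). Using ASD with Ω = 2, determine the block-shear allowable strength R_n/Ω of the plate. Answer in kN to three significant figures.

63 kN

Shear plane L_v = 40 + 1·80 = 120 mm; A_gv = 120 × 5 = 600 mm².
A_nv = (120 − 1.5·24) × 5 = 420 mm².
A_nt = (30 − 0.5·24) × 5 = 90 mm².
0.6 F_u A_nv = 100.8 kN; 0.6 F_y A_gv = 90 kN → shear yielding governs the shear term.
R_n = 90 + 1.0 × 400 × 90 / 1000 = 126 kN.
Allowable strength R_n/Ω = 126 / 2 = 63 kN.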